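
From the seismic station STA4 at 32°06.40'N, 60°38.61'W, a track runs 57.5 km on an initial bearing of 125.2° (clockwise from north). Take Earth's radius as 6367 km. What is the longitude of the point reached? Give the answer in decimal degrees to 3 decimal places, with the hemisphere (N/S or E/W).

STA4: φ = +32.10667°, λ = -60.64350°
δ = d/R = 57.5/6367 = 0.009031 rad
φ₂ = arcsin(sin φ₁ cos δ + cos φ₁ sin δ cos θ)
   = arcsin(0.53150·0.99996 + 0.84706·0.00903·-0.57643) = 31.80743°
λ₂ = λ₁ + atan2(sin θ sin δ cos φ₁, cos δ − sin φ₁ sin φ₂) = -60.14596°

60.146°W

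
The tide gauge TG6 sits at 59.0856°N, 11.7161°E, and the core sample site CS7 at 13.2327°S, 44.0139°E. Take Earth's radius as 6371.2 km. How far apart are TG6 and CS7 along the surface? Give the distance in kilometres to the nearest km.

8553 km

Δφ = -72.3183°,  Δλ = 32.2978°
a = sin²(Δφ/2) + cos φ₁ cos φ₂ sin²(Δλ/2) = 0.386824
c = 2·arcsin(√a) = 1.342465 rad = 76.9176°
d = R·c = 6371.2 × 1.342465 = 8553.1 km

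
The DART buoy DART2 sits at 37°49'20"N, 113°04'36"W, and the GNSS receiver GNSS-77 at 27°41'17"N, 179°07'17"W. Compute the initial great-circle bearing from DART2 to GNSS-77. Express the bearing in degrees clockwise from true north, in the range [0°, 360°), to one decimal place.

DART2: φ = +37.82222°, λ = -113.07667°
GNSS-77: φ = +27.68806°, λ = -179.12139°
Δλ = -66.0447°
y = sin Δλ · cos φ₂ = -0.809217
x = cos φ₁ sin φ₂ − sin φ₁ cos φ₂ cos Δλ = 0.146572
θ = atan2(y, x) = -79.7334° → 280.2666° (mod 360°)

280.3°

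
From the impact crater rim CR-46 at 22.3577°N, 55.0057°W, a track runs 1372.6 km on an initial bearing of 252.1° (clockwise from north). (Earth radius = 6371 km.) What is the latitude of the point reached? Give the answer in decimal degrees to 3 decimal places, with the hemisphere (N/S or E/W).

18.109°N

δ = d/R = 1372.6/6371 = 0.215445 rad
φ₂ = arcsin(sin φ₁ cos δ + cos φ₁ sin δ cos θ)
   = arcsin(0.38039·0.97688 + 0.92483·0.21378·-0.30736) = 18.10900°
λ₂ = λ₁ + atan2(sin θ sin δ cos φ₁, cos δ − sin φ₁ sin φ₂) = -67.36466°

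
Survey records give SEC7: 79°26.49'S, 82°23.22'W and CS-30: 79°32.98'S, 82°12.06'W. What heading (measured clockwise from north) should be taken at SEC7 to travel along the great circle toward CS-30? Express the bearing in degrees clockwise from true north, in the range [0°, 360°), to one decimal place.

162.7°

SEC7: φ = -79.44150°, λ = -82.38700°
CS-30: φ = -79.54967°, λ = -82.20100°
Δλ = 0.1860°
y = sin Δλ · cos φ₂ = 0.000589
x = cos φ₁ sin φ₂ − sin φ₁ cos φ₂ cos Δλ = -0.001889
θ = atan2(y, x) = 162.6854° → 162.6854° (mod 360°)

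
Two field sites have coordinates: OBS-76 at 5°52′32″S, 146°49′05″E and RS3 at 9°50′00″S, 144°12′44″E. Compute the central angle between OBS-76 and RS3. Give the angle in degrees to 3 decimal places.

4.725°

OBS-76: φ = -5.87556°, λ = +146.81806°
RS3: φ = -9.83333°, λ = +144.21222°
Δφ = -3.9578°,  Δλ = -2.6058°
a = sin²(Δφ/2) + cos φ₁ cos φ₂ sin²(Δλ/2) = 0.001699
c = 2·arcsin(√a) = 0.082465 rad = 4.7249°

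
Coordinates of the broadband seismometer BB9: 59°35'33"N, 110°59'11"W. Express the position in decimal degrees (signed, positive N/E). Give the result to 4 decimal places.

lat: 59.5925° N → +59.5925°
lon: 110.9864° W → -110.9864°

+59.5925°, -110.9864°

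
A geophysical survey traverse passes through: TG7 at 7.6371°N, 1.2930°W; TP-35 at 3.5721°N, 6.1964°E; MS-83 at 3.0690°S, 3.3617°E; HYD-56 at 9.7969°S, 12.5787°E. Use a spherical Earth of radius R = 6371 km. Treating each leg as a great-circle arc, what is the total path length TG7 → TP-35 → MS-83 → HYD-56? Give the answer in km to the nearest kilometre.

TG7→TP-35: c = 0.148153 rad, d = 943.88 km
TP-35→MS-83: c = 0.126015 rad, d = 802.84 km
MS-83→HYD-56: c = 0.198269 rad, d = 1263.17 km
Total = 943.88 + 802.84 + 1263.17 = 3009.90 km

3010 km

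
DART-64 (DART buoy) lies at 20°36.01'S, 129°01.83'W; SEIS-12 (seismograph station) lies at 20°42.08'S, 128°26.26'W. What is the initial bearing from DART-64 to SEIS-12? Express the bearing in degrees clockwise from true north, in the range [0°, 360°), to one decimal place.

DART-64: φ = -20.60017°, λ = -129.03050°
SEIS-12: φ = -20.70133°, λ = -128.43767°
Δλ = 0.5928°
y = sin Δλ · cos φ₂ = 0.009679
x = cos φ₁ sin φ₂ − sin φ₁ cos φ₂ cos Δλ = -0.001783
θ = atan2(y, x) = 100.4397° → 100.4397° (mod 360°)

100.4°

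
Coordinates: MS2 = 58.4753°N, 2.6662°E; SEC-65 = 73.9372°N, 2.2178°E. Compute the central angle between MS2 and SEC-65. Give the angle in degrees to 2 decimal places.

Δφ = 15.4619°,  Δλ = -0.4484°
a = sin²(Δφ/2) + cos φ₁ cos φ₂ sin²(Δλ/2) = 0.018098
c = 2·arcsin(√a) = 0.269878 rad = 15.4629°

15.46°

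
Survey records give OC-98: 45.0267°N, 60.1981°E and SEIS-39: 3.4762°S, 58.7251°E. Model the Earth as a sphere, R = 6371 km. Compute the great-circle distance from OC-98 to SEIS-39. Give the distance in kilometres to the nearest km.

5395 km

Δφ = -48.5029°,  Δλ = -1.4730°
a = sin²(Δφ/2) + cos φ₁ cos φ₂ sin²(Δλ/2) = 0.168825
c = 2·arcsin(√a) = 0.846847 rad = 48.5207°
d = R·c = 6371 × 0.846847 = 5395.3 km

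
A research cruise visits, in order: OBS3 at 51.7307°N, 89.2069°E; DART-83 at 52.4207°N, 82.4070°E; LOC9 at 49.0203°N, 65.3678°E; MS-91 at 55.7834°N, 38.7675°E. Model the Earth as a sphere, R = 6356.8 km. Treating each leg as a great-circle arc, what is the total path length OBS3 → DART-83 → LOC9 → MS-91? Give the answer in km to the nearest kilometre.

OBS3→DART-83: c = 0.073902 rad, d = 469.78 km
DART-83→LOC9: c = 0.196869 rad, d = 1251.46 km
LOC9→MS-91: c = 0.304462 rad, d = 1935.41 km
Total = 469.78 + 1251.46 + 1935.41 = 3656.64 km

3657 km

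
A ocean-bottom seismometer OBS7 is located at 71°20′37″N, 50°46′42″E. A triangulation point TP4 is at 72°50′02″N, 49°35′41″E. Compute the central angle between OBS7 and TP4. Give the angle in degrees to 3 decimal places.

1.534°

OBS7: φ = +71.34361°, λ = +50.77833°
TP4: φ = +72.83389°, λ = +49.59472°
Δφ = 1.4903°,  Δλ = -1.1836°
a = sin²(Δφ/2) + cos φ₁ cos φ₂ sin²(Δλ/2) = 0.000179
c = 2·arcsin(√a) = 0.026774 rad = 1.5340°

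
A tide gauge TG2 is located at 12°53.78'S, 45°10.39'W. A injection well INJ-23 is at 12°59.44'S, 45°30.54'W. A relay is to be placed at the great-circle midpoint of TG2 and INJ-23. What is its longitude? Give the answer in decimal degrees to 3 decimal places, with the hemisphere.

TG2: φ = -12.89633°, λ = -45.17317°
INJ-23: φ = -12.99067°, λ = -45.50900°
Bx = cos φ₂ cos Δλ = 0.974390,  By = cos φ₂ sin Δλ = -0.005711
φₘ = atan2(sin φ₁ + sin φ₂, √((cos φ₁ + Bx)² + By²)) = -12.94355°
λₘ = λ₁ + atan2(By, cos φ₁ + Bx) = -45.34105°

45.341°W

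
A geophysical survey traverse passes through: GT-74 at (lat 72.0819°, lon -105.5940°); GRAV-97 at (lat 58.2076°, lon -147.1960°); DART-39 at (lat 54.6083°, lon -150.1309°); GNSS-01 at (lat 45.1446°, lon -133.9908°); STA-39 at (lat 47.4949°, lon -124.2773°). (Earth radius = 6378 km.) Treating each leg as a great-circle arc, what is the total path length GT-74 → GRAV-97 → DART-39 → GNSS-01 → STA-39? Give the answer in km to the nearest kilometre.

GT-74→GRAV-97: c = 0.376542 rad, d = 2401.59 km
GRAV-97→DART-39: c = 0.068901 rad, d = 439.45 km
DART-39→GNSS-01: c = 0.244374 rad, d = 1558.62 km
GNSS-01→STA-39: c = 0.123960 rad, d = 790.62 km
Total = 2401.59 + 439.45 + 1558.62 + 790.62 = 5190.27 km

5190 km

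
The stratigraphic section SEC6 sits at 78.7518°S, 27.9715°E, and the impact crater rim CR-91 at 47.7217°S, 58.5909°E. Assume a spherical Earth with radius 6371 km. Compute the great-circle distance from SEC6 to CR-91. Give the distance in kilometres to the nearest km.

3670 km

Δφ = 31.0301°,  Δλ = 30.6194°
a = sin²(Δφ/2) + cos φ₁ cos φ₂ sin²(Δλ/2) = 0.080700
c = 2·arcsin(√a) = 0.576088 rad = 33.0074°
d = R·c = 6371 × 0.576088 = 3670.3 km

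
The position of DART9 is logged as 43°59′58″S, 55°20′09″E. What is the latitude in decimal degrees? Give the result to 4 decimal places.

43.9994°S

43° + 59′/60 + 58″/3600 = 43 + 0.98333 + 0.01611 = 43.9994°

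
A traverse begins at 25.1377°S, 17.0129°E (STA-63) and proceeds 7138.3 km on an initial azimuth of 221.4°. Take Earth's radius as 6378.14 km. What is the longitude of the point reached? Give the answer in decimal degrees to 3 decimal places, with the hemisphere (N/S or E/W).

62.663°W

δ = d/R = 7138.3/6378.14 = 1.119182 rad
φ₂ = arcsin(sin φ₁ cos δ + cos φ₁ sin δ cos θ)
   = arcsin(-0.42480·0.43642 + 0.90529·0.89974·-0.75011) = -52.78536°
λ₂ = λ₁ + atan2(sin θ sin δ cos φ₁, cos δ − sin φ₁ sin φ₂) = -62.66327°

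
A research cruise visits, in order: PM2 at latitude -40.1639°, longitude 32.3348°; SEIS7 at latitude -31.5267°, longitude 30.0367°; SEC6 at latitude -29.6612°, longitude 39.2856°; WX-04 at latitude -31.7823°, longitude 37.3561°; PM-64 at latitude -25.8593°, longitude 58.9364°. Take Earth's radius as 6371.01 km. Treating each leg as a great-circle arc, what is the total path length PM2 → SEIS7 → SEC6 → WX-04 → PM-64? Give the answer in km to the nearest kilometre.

PM2→SEIS7: c = 0.154197 rad, d = 982.39 km
SEIS7→SEC6: c = 0.142666 rad, d = 908.93 km
SEC6→WX-04: c = 0.046993 rad, d = 299.40 km
WX-04→PM-64: c = 0.345100 rad, d = 2198.64 km
Total = 982.39 + 908.93 + 299.40 + 2198.64 = 4389.35 km

4389 km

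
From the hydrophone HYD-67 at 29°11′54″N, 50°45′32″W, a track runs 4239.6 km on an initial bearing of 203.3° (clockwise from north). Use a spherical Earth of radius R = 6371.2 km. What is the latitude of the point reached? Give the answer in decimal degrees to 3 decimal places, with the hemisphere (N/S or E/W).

HYD-67: φ = +29.19833°, λ = -50.75889°
δ = d/R = 4239.6/6371.2 = 0.665432 rad
φ₂ = arcsin(sin φ₁ cos δ + cos φ₁ sin δ cos θ)
   = arcsin(0.48783·0.78665 + 0.87294·0.61740·-0.91845) = -6.38690°
λ₂ = λ₁ + atan2(sin θ sin δ cos φ₁, cos δ − sin φ₁ sin φ₂) = -64.98414°

6.387°S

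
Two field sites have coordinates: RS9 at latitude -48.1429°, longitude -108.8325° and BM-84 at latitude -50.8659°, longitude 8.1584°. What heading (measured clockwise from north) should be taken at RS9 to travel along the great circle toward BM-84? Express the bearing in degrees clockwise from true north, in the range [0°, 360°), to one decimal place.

142.4°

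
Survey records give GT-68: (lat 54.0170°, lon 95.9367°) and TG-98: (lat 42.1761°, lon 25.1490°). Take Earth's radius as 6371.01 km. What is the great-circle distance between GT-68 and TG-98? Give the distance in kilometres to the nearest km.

5186 km

Δφ = -11.8409°,  Δλ = -70.7877°
a = sin²(Δφ/2) + cos φ₁ cos φ₂ sin²(Δλ/2) = 0.156708
c = 2·arcsin(√a) = 0.814016 rad = 46.6397°
d = R·c = 6371.01 × 0.814016 = 5186.1 km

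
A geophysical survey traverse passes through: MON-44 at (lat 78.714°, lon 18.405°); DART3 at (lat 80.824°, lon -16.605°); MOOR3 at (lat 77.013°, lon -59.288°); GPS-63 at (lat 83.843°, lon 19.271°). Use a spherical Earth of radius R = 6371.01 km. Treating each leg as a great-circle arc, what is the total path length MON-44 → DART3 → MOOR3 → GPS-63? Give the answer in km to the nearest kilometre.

3160 km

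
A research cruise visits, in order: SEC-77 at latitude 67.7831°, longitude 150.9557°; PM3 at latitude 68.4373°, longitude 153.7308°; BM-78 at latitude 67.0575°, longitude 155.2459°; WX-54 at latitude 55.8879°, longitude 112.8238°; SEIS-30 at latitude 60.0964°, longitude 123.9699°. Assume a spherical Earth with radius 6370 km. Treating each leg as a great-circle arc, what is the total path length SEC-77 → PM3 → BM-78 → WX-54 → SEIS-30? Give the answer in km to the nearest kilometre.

3609 km

SEC-77→PM3: c = 0.021362 rad, d = 136.07 km
PM3→BM-78: c = 0.026079 rad, d = 166.12 km
BM-78→WX-54: c = 0.392841 rad, d = 2502.40 km
WX-54→SEIS-30: c = 0.126339 rad, d = 804.78 km
Total = 136.07 + 166.12 + 2502.40 + 804.78 = 3609.38 km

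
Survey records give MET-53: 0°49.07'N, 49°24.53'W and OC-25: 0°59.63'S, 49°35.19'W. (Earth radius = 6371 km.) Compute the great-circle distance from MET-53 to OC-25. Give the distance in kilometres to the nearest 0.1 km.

MET-53: φ = +0.81783°, λ = -49.40883°
OC-25: φ = -0.99383°, λ = -49.58650°
Δφ = -1.8117°,  Δλ = -0.1777°
a = sin²(Δφ/2) + cos φ₁ cos φ₂ sin²(Δλ/2) = 0.000252
c = 2·arcsin(√a) = 0.031771 rad = 1.8204°
d = R·c = 6371 × 0.031771 = 202.4 km

202.4 km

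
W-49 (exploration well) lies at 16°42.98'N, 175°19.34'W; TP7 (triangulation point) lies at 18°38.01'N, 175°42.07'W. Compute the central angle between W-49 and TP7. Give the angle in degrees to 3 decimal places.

1.951°

W-49: φ = +16.71633°, λ = -175.32233°
TP7: φ = +18.63350°, λ = -175.70117°
Δφ = 1.9172°,  Δλ = -0.3788°
a = sin²(Δφ/2) + cos φ₁ cos φ₂ sin²(Δλ/2) = 0.000290
c = 2·arcsin(√a) = 0.034049 rad = 1.9508°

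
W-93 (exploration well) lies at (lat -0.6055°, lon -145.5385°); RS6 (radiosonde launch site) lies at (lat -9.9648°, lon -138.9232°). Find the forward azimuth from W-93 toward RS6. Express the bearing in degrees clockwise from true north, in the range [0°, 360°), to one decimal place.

Δλ = 6.6153°
y = sin Δλ · cos φ₂ = 0.113464
x = cos φ₁ sin φ₂ − sin φ₁ cos φ₂ cos Δλ = -0.162694
θ = atan2(y, x) = 145.1077° → 145.1077° (mod 360°)

145.1°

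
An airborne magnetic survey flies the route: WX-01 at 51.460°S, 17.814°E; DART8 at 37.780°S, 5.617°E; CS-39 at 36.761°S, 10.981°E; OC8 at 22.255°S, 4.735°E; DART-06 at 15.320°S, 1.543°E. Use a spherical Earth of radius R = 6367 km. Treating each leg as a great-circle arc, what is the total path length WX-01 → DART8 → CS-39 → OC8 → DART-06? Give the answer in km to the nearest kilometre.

WX-01→DART8: c = 0.281947 rad, d = 1795.15 km
DART8→CS-39: c = 0.076582 rad, d = 487.60 km
CS-39→OC8: c = 0.270191 rad, d = 1720.30 km
OC8→DART-06: c = 0.132013 rad, d = 840.53 km
Total = 1795.15 + 487.60 + 1720.30 + 840.53 = 4843.58 km

4844 km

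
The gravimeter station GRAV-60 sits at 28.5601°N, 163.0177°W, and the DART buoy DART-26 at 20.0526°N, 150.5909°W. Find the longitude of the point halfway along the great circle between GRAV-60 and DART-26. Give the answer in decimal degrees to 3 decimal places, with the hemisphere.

156.595°W

Bx = cos φ₂ cos Δλ = 0.917370,  By = cos φ₂ sin Δλ = 0.202147
φₘ = atan2(sin φ₁ + sin φ₂, √((cos φ₁ + Bx)² + By²)) = 24.43308°
λₘ = λ₁ + atan2(By, cos φ₁ + Bx) = -156.59475°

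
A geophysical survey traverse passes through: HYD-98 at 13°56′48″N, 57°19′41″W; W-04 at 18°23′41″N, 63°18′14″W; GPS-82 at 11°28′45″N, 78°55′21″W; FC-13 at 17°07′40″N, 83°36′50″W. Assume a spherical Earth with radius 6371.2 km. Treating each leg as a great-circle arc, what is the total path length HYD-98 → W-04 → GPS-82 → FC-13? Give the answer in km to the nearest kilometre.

HYD-98: φ = +13.94667°, λ = -57.32806°
W-04: φ = +18.39472°, λ = -63.30389°
GPS-82: φ = +11.47917°, λ = -78.92250°
FC-13: φ = +17.12778°, λ = -83.61389°
HYD-98→W-04: c = 0.126705 rad, d = 807.26 km
W-04→GPS-82: c = 0.289498 rad, d = 1844.45 km
GPS-82→FC-13: c = 0.126524 rad, d = 806.11 km
Total = 807.26 + 1844.45 + 806.11 = 3457.82 km

3458 km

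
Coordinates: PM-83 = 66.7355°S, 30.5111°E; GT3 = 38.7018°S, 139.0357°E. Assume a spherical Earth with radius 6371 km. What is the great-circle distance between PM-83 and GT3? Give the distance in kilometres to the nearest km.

6843 km

Δφ = 28.0337°,  Δλ = 108.5246°
a = sin²(Δφ/2) + cos φ₁ cos φ₂ sin²(Δλ/2) = 0.261753
c = 2·arcsin(√a) = 1.074133 rad = 61.5433°
d = R·c = 6371 × 1.074133 = 6843.3 km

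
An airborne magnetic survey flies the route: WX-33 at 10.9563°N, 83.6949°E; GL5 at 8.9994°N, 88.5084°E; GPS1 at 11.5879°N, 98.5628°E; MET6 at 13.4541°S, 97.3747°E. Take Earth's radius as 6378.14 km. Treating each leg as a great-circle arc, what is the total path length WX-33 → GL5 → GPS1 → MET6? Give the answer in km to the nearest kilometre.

4500 km

WX-33→GL5: c = 0.089508 rad, d = 570.90 km
GL5→GPS1: c = 0.178448 rad, d = 1138.17 km
GPS1→MET6: c = 0.437549 rad, d = 2790.75 km
Total = 570.90 + 1138.17 + 2790.75 = 4499.81 km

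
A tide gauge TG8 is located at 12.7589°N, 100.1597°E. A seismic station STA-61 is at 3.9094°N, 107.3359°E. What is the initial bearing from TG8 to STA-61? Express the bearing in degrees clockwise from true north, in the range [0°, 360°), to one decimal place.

140.7°

Δλ = 7.1762°
y = sin Δλ · cos φ₂ = 0.124630
x = cos φ₁ sin φ₂ − sin φ₁ cos φ₂ cos Δλ = -0.152114
θ = atan2(y, x) = 140.6714° → 140.6714° (mod 360°)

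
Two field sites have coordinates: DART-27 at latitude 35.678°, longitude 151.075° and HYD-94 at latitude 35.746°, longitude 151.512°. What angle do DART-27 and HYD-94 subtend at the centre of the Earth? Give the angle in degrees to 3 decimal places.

0.361°

Δφ = 0.0680°,  Δλ = 0.4370°
a = sin²(Δφ/2) + cos φ₁ cos φ₂ sin²(Δλ/2) = 0.000010
c = 2·arcsin(√a) = 0.006306 rad = 0.3613°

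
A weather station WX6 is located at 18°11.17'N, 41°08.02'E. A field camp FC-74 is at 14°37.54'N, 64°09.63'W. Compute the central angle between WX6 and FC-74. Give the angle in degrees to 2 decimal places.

99.42°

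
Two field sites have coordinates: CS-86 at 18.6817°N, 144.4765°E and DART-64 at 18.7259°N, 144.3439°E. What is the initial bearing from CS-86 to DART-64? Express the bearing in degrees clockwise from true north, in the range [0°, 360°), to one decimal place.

Δλ = -0.1326°
y = sin Δλ · cos φ₂ = -0.002192
x = cos φ₁ sin φ₂ − sin φ₁ cos φ₂ cos Δλ = 0.000772
θ = atan2(y, x) = -70.5908° → 289.4092° (mod 360°)

289.4°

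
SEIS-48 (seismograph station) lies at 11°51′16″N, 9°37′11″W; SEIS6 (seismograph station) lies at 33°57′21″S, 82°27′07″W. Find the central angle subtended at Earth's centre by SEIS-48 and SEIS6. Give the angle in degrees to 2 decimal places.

SEIS-48: φ = +11.85444°, λ = -9.61972°
SEIS6: φ = -33.95583°, λ = -82.45194°
Δφ = -45.8103°,  Δλ = -72.8322°
a = sin²(Δφ/2) + cos φ₁ cos φ₂ sin²(Δλ/2) = 0.437564
c = 2·arcsin(√a) = 1.445598 rad = 82.8267°

82.83°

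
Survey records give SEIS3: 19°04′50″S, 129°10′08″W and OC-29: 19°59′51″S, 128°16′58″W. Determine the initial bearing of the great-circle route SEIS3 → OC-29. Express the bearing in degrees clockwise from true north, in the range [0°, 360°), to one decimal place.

137.8°

SEIS3: φ = -19.08056°, λ = -129.16889°
OC-29: φ = -19.99750°, λ = -128.28278°
Δλ = 0.8861°
y = sin Δλ · cos φ₂ = 0.014533
x = cos φ₁ sin φ₂ − sin φ₁ cos φ₂ cos Δλ = -0.016040
θ = atan2(y, x) = 137.8224° → 137.8224° (mod 360°)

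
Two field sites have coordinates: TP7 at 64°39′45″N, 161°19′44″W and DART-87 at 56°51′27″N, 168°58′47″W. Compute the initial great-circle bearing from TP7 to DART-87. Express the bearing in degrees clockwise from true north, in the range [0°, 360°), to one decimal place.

209.0°

TP7: φ = +64.66250°, λ = -161.32889°
DART-87: φ = +56.85750°, λ = -168.97972°
Δλ = -7.6508°
y = sin Δλ · cos φ₂ = -0.072788
x = cos φ₁ sin φ₂ − sin φ₁ cos φ₂ cos Δλ = -0.131403
θ = atan2(y, x) = -151.0165° → 208.9835° (mod 360°)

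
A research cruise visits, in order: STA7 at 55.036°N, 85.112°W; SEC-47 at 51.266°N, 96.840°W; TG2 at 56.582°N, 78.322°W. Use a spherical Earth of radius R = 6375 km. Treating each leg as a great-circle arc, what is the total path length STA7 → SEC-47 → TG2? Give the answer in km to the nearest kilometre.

2230 km

STA7→SEC-47: c = 0.139033 rad, d = 886.34 km
SEC-47→TG2: c = 0.210834 rad, d = 1344.07 km
Total = 886.34 + 1344.07 = 2230.41 km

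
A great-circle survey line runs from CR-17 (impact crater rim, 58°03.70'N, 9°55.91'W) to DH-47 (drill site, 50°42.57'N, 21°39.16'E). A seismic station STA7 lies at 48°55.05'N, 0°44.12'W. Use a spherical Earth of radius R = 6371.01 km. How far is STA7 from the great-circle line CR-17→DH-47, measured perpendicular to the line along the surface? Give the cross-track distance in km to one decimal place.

862.8 km

CR-17: φ = +58.06167°, λ = -9.93183°
DH-47: φ = +50.70950°, λ = +21.65267°
STA7: φ = +48.91750°, λ = -0.73533°
δ₁₃ = central angle CR-17→STA7 = 0.185614 rad  (haversine)
θ₁₃ = bearing CR-17→STA7 = 145.313°,  θ₁₂ = bearing CR-17→DH-47 = 98.296°
dₓₜ = R·arcsin(sin δ₁₃ · sin(θ₁₃ − θ₁₂)) = 6371.01·arcsin(0.18455·sin(47.017°)) = 862.775 km
|dₓₜ| = 862.775 km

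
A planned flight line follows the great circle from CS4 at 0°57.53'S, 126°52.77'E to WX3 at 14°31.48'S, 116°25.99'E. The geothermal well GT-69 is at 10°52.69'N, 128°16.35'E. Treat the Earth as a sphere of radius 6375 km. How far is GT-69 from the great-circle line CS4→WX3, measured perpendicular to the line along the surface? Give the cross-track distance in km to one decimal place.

662.2 km

CS4: φ = -0.95883°, λ = +126.87950°
WX3: φ = -14.52467°, λ = +116.43317°
GT-69: φ = +10.87817°, λ = +128.27250°
δ₁₃ = central angle CS4→GT-69 = 0.208005 rad  (haversine)
θ₁₃ = bearing CS4→GT-69 = 6.638°,  θ₁₂ = bearing CS4→WX3 = 216.776°
dₓₜ = R·arcsin(sin δ₁₃ · sin(θ₁₃ − θ₁₂)) = 6375·arcsin(0.20651·sin(-210.137°)) = 662.159 km
|dₓₜ| = 662.159 km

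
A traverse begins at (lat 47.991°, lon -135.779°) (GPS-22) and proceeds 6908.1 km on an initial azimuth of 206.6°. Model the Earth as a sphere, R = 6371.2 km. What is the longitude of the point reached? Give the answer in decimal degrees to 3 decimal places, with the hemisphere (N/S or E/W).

159.513°W

δ = d/R = 6908.1/6371.2 = 1.084270 rad
φ₂ = arcsin(sin φ₁ cos δ + cos φ₁ sin δ cos θ)
   = arcsin(0.74304·0.46756 + 0.66925·0.88396·-0.89415) = -10.46051°
λ₂ = λ₁ + atan2(sin θ sin δ cos φ₁, cos δ − sin φ₁ sin φ₂) = -159.51302°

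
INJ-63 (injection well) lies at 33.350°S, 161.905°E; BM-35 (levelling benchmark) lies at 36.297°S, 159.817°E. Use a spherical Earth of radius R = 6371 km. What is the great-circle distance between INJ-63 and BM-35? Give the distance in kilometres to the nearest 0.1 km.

379.1 km

Δφ = -2.9470°,  Δλ = -2.0880°
a = sin²(Δφ/2) + cos φ₁ cos φ₂ sin²(Δλ/2) = 0.000885
c = 2·arcsin(√a) = 0.059498 rad = 3.4090°
d = R·c = 6371 × 0.059498 = 379.1 km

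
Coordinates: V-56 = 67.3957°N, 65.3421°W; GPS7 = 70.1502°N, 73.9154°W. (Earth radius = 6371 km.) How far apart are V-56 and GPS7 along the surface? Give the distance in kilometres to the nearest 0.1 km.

Δφ = 2.7545°,  Δλ = -8.5733°
a = sin²(Δφ/2) + cos φ₁ cos φ₂ sin²(Δλ/2) = 0.001307
c = 2·arcsin(√a) = 0.072317 rad = 4.1435°
d = R·c = 6371 × 0.072317 = 460.7 km

460.7 km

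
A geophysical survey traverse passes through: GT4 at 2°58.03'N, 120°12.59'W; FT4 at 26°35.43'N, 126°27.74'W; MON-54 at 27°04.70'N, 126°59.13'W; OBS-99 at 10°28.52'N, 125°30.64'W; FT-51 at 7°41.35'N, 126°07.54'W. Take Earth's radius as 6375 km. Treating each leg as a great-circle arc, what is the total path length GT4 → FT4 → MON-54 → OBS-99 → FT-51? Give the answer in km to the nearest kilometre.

GT4: φ = +2.96717°, λ = -120.20983°
FT4: φ = +26.59050°, λ = -126.46233°
MON-54: φ = +27.07833°, λ = -126.98550°
OBS-99: φ = +10.47533°, λ = -125.51067°
FT-51: φ = +7.68917°, λ = -126.12567°
GT4→FT4: c = 0.425367 rad, d = 2711.71 km
FT4→MON-54: c = 0.011785 rad, d = 75.13 km
MON-54→OBS-99: c = 0.290790 rad, d = 1853.79 km
OBS-99→FT-51: c = 0.049769 rad, d = 317.28 km
Total = 2711.71 + 75.13 + 1853.79 + 317.28 = 4957.91 km

4958 km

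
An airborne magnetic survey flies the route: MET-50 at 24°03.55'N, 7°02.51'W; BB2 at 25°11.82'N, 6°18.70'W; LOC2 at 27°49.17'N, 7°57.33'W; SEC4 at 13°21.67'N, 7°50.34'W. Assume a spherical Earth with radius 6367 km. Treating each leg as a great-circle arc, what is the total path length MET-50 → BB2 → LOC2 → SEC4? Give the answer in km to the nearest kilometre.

2087 km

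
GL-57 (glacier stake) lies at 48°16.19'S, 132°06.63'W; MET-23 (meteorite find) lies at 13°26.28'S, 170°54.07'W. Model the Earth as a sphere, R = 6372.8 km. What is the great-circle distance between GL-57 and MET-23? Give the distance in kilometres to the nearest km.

5262 km

GL-57: φ = -48.26983°, λ = -132.11050°
MET-23: φ = -13.43800°, λ = -170.90117°
Δφ = 34.8318°,  Δλ = -38.7907°
a = sin²(Δφ/2) + cos φ₁ cos φ₂ sin²(Δλ/2) = 0.160979
c = 2·arcsin(√a) = 0.825702 rad = 47.3092°
d = R·c = 6372.8 × 0.825702 = 5262.0 km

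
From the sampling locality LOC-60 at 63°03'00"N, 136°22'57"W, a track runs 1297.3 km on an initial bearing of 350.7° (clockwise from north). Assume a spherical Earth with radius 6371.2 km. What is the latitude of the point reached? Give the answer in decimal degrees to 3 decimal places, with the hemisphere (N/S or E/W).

LOC-60: φ = +63.05000°, λ = -136.38250°
δ = d/R = 1297.3/6371.2 = 0.203619 rad
φ₂ = arcsin(sin φ₁ cos δ + cos φ₁ sin δ cos θ)
   = arcsin(0.89140·0.97934 + 0.45321·0.20222·0.98686) = 74.45684°
λ₂ = λ₁ + atan2(sin θ sin δ cos φ₁, cos δ − sin φ₁ sin φ₂) = -143.38727°

74.457°N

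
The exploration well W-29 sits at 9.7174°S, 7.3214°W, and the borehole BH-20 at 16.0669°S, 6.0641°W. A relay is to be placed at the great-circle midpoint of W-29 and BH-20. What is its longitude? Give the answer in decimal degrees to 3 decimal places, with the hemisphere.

6.701°W

Bx = cos φ₂ cos Δλ = 0.960708,  By = cos φ₂ sin Δλ = 0.021085
φₘ = atan2(sin φ₁ + sin φ₂, √((cos φ₁ + Bx)² + By²)) = -12.89290°
λₘ = λ₁ + atan2(By, cos φ₁ + Bx) = -6.70073°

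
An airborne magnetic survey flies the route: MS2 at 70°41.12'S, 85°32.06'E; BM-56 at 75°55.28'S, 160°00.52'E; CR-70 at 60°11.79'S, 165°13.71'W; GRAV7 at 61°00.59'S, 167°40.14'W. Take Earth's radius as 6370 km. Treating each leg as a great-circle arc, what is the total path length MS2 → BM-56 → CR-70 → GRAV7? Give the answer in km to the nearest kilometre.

4635 km

MS2: φ = -70.68533°, λ = +85.53433°
BM-56: φ = -75.92133°, λ = +160.00867°
CR-70: φ = -60.19650°, λ = -165.22850°
GRAV7: φ = -61.00983°, λ = -167.66900°
MS2→BM-56: c = 0.357125 rad, d = 2274.89 km
BM-56→CR-70: c = 0.345237 rad, d = 2199.16 km
CR-70→GRAV7: c = 0.025269 rad, d = 160.96 km
Total = 2274.89 + 2199.16 + 160.96 = 4635.01 km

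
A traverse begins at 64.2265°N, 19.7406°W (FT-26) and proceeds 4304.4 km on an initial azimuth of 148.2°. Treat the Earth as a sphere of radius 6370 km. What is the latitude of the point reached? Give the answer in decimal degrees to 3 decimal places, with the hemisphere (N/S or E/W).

28.131°N

δ = d/R = 4304.4/6370 = 0.675730 rad
φ₂ = arcsin(sin φ₁ cos δ + cos φ₁ sin δ cos θ)
   = arcsin(0.90052·0.78025 + 0.43481·0.62547·-0.84989) = 28.13122°
λ₂ = λ₁ + atan2(sin θ sin δ cos φ₁, cos δ − sin φ₁ sin φ₂) = 2.20609°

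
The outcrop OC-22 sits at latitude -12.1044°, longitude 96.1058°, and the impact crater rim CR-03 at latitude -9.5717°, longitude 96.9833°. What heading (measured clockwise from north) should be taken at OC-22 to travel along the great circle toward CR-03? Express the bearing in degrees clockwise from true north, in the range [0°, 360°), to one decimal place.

Δλ = 0.8775°
y = sin Δλ · cos φ₂ = 0.015101
x = cos φ₁ sin φ₂ − sin φ₁ cos φ₂ cos Δλ = 0.044165
θ = atan2(y, x) = 18.8771° → 18.8771° (mod 360°)

18.9°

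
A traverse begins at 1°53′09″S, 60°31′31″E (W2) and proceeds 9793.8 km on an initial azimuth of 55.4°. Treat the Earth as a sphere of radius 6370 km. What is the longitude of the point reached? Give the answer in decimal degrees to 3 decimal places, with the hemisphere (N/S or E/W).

146.911°E

W2: φ = -1.88583°, λ = +60.52528°
δ = d/R = 9793.8/6370 = 1.537488 rad
φ₂ = arcsin(sin φ₁ cos δ + cos φ₁ sin δ cos θ)
   = arcsin(-0.03291·0.03330 + 0.99946·0.99945·0.56784) = 34.48048°
λ₂ = λ₁ + atan2(sin θ sin δ cos φ₁, cos δ − sin φ₁ sin φ₂) = 146.91130°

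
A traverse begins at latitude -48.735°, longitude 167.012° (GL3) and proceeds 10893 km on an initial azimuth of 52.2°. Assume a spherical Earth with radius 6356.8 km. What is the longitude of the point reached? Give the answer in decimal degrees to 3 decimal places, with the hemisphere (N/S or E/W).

127.834°W

δ = d/R = 10893/6356.8 = 1.713598 rad
φ₂ = arcsin(sin φ₁ cos δ + cos φ₁ sin δ cos θ)
   = arcsin(-0.75167·-0.14232 + 0.65954·0.98982·0.61291) = 30.47076°
λ₂ = λ₁ + atan2(sin θ sin δ cos φ₁, cos δ − sin φ₁ sin φ₂) = -127.83399°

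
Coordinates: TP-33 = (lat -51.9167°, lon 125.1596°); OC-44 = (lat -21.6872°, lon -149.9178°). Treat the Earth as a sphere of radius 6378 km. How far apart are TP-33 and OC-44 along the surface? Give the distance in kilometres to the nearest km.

Δφ = 30.2295°,  Δλ = 84.9226°
a = sin²(Δφ/2) + cos φ₁ cos φ₂ sin²(Δλ/2) = 0.329203
c = 2·arcsin(√a) = 1.222184 rad = 70.0260°
d = R·c = 6378 × 1.222184 = 7795.1 km

7795 km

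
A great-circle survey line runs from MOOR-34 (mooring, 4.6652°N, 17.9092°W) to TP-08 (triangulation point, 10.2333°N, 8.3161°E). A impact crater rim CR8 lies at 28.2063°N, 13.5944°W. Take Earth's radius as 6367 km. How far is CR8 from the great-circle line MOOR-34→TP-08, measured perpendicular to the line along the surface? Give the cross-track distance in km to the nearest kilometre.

δ₁₃ = central angle MOOR-34→CR8 = 0.417059 rad  (haversine)
θ₁₃ = bearing MOOR-34→CR8 = 9.421°,  θ₁₂ = bearing MOOR-34→TP-08 = 76.392°
dₓₜ = R·arcsin(sin δ₁₃ · sin(θ₁₃ − θ₁₂)) = 6367·arcsin(0.40507·sin(-66.972°)) = -2432.309 km
|dₓₜ| = 2432.309 km

2432 km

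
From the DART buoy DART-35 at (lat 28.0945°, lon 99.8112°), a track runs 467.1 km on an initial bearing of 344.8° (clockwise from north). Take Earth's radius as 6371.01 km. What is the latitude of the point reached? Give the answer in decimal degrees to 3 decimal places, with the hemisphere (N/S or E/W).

32.142°N

δ = d/R = 467.1/6371.01 = 0.073316 rad
φ₂ = arcsin(sin φ₁ cos δ + cos φ₁ sin δ cos θ)
   = arcsin(0.47093·0.99731 + 0.88217·0.07325·0.96502) = 32.14213°
λ₂ = λ₁ + atan2(sin θ sin δ cos φ₁, cos δ − sin φ₁ sin φ₂) = 98.51150°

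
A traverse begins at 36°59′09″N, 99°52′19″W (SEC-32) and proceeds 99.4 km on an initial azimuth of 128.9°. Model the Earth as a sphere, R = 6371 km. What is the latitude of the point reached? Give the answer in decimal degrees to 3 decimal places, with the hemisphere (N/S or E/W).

36.421°N

SEC-32: φ = +36.98583°, λ = -99.87194°
δ = d/R = 99.4/6371 = 0.015602 rad
φ₂ = arcsin(sin φ₁ cos δ + cos φ₁ sin δ cos θ)
   = arcsin(0.60162·0.99988 + 0.79878·0.01560·-0.62796) = 36.42134°
λ₂ = λ₁ + atan2(sin θ sin δ cos φ₁, cos δ − sin φ₁ sin φ₂) = -99.00738°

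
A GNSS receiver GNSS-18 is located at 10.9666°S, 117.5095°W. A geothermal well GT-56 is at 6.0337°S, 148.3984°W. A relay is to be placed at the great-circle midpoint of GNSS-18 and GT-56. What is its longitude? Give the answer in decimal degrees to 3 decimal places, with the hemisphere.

133.056°W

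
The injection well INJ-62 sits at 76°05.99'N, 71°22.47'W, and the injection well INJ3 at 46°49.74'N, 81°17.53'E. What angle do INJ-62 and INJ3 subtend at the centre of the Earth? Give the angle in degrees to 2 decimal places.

INJ-62: φ = +76.09983°, λ = -71.37450°
INJ3: φ = +46.82900°, λ = +81.29217°
Δφ = -29.2708°,  Δλ = 152.6667°
a = sin²(Δφ/2) + cos φ₁ cos φ₂ sin²(Δλ/2) = 0.219026
c = 2·arcsin(√a) = 0.974058 rad = 55.8094°

55.81°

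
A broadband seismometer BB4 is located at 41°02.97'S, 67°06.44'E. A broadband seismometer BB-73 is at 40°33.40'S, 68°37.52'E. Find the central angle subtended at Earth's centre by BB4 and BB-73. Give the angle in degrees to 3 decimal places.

1.250°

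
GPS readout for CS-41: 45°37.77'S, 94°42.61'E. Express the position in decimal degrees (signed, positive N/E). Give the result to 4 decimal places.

-45.6295°, +94.7102°

lat: 45.6295° S → -45.6295°
lon: 94.7102° E → +94.7102°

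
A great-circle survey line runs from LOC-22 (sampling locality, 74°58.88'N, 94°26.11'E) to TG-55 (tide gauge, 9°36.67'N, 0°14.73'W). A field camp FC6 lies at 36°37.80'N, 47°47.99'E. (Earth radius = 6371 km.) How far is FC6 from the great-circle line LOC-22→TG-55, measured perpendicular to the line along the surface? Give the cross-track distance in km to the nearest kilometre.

LOC-22: φ = +74.98133°, λ = +94.43517°
TG-55: φ = +9.61117°, λ = -0.24550°
FC6: φ = +36.63000°, λ = +47.79983°
δ₁₃ = central angle LOC-22→FC6 = 0.768354 rad  (haversine)
θ₁₃ = bearing LOC-22→FC6 = 237.088°,  θ₁₂ = bearing LOC-22→TG-55 = 277.018°
dₓₜ = R·arcsin(sin δ₁₃ · sin(θ₁₃ − θ₁₂)) = 6371·arcsin(0.69495·sin(-39.930°)) = -2945.640 km
|dₓₜ| = 2945.640 km

2946 km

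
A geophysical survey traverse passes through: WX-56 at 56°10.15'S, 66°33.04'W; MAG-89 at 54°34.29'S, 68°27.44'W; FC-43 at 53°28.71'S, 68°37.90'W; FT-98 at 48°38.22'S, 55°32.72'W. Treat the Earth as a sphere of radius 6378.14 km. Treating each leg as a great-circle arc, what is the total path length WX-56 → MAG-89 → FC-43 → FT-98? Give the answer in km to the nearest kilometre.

1397 km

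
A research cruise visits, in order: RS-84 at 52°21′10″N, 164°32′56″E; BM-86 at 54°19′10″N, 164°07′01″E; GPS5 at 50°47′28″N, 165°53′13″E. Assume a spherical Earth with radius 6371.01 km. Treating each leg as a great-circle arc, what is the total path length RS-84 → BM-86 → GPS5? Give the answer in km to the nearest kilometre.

631 km

RS-84: φ = +52.35278°, λ = +164.54889°
BM-86: φ = +54.31944°, λ = +164.11694°
GPS5: φ = +50.79111°, λ = +165.88694°
RS-84→BM-86: c = 0.034619 rad, d = 220.56 km
BM-86→GPS5: c = 0.064376 rad, d = 410.14 km
Total = 220.56 + 410.14 = 630.70 km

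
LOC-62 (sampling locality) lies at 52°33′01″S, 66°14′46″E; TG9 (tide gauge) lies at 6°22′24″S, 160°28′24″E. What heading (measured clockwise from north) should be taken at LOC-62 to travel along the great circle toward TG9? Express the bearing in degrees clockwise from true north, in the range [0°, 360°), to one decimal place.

97.2°

LOC-62: φ = -52.55028°, λ = +66.24611°
TG9: φ = -6.37333°, λ = +160.47333°
Δλ = 94.2272°
y = sin Δλ · cos φ₂ = 0.991116
x = cos φ₁ sin φ₂ − sin φ₁ cos φ₂ cos Δλ = -0.125656
θ = atan2(y, x) = 97.2256° → 97.2256° (mod 360°)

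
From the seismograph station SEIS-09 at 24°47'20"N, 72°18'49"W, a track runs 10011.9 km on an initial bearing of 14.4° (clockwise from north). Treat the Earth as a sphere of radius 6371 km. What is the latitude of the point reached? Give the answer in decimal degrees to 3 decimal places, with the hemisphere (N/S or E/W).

SEIS-09: φ = +24.78889°, λ = -72.31361°
δ = d/R = 10011.9/6371 = 1.571480 rad
φ₂ = arcsin(sin φ₁ cos δ + cos φ₁ sin δ cos θ)
   = arcsin(0.41928·-0.00068 + 0.90786·1.00000·0.96858) = 61.52796°
λ₂ = λ₁ + atan2(sin θ sin δ cos φ₁, cos δ − sin φ₁ sin φ₂) = 76.24287°

61.528°N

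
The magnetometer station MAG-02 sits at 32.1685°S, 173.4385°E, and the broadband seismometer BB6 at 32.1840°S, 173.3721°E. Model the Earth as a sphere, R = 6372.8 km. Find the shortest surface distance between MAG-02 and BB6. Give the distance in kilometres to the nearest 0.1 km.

Δφ = -0.0155°,  Δλ = -0.0664°
a = sin²(Δφ/2) + cos φ₁ cos φ₂ sin²(Δλ/2) = 0.000000
c = 2·arcsin(√a) = 0.001018 rad = 0.0583°
d = R·c = 6372.8 × 0.001018 = 6.5 km

6.5 km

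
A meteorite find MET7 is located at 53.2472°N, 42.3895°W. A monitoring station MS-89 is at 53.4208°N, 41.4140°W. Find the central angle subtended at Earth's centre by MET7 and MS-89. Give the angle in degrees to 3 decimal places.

Δφ = 0.1736°,  Δλ = 0.9755°
a = sin²(Δφ/2) + cos φ₁ cos φ₂ sin²(Δλ/2) = 0.000028
c = 2·arcsin(√a) = 0.010609 rad = 0.6078°

0.608°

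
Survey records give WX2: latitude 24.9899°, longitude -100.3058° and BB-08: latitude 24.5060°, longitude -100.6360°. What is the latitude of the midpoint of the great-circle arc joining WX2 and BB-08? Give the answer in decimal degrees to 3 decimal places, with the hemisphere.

24.748°N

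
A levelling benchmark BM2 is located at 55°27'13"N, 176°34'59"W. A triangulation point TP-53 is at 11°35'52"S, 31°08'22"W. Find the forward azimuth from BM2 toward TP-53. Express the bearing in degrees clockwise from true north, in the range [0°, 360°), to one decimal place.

45.3°

BM2: φ = +55.45361°, λ = -176.58306°
TP-53: φ = -11.59778°, λ = -31.13944°
Δλ = 145.4436°
y = sin Δλ · cos φ₂ = 0.555636
x = cos φ₁ sin φ₂ − sin φ₁ cos φ₂ cos Δλ = 0.550492
θ = atan2(y, x) = 45.2664° → 45.2664° (mod 360°)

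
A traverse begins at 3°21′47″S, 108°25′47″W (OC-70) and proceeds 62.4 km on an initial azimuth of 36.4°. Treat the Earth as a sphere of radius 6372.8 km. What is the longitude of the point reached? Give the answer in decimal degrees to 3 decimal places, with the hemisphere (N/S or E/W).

108.096°W

OC-70: φ = -3.36306°, λ = -108.42972°
δ = d/R = 62.4/6372.8 = 0.009792 rad
φ₂ = arcsin(sin φ₁ cos δ + cos φ₁ sin δ cos θ)
   = arcsin(-0.05866·0.99995 + 0.99828·0.00979·0.80489) = -2.91144°
λ₂ = λ₁ + atan2(sin θ sin δ cos φ₁, cos δ − sin φ₁ sin φ₂) = -108.09638°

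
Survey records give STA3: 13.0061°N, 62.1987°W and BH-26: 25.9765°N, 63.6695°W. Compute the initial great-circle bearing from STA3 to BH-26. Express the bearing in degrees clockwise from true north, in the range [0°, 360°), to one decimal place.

354.1°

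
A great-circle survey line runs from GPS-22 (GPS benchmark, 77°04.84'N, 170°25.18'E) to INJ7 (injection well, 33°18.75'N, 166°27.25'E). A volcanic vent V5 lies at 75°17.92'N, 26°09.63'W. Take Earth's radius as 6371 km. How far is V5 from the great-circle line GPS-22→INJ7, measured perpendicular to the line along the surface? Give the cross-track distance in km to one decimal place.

218.7 km

GPS-22: φ = +77.08067°, λ = +170.41967°
INJ7: φ = +33.31250°, λ = +166.45417°
V5: φ = +75.29867°, λ = -26.16050°
δ₁₃ = central angle GPS-22→V5 = 0.476958 rad  (haversine)
θ₁₃ = bearing GPS-22→V5 = 9.076°,  θ₁₂ = bearing GPS-22→INJ7 = 184.789°
dₓₜ = R·arcsin(sin δ₁₃ · sin(θ₁₃ − θ₁₂)) = 6371·arcsin(0.45908·sin(-175.713°)) = -218.673 km
|dₓₜ| = 218.673 km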